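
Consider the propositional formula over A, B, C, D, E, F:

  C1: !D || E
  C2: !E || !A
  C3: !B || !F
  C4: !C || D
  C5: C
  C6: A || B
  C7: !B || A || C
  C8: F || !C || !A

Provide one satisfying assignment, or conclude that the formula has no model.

(C) alone gives C = true.
(D) alone gives D = true.
(E) alone gives E = true.
(!A) alone gives A = false.
(B) alone gives B = true.
(!F) alone gives F = false.
All clauses are satisfied.

A ↦ false, B ↦ true, C ↦ true, D ↦ true, E ↦ true, F ↦ false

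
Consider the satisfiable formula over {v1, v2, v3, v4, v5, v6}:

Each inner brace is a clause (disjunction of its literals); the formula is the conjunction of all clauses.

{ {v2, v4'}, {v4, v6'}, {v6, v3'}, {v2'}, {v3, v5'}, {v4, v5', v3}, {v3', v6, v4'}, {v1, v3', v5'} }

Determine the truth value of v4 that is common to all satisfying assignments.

False

Suppose v4 = 1.
The clause (v2) is unit, so v2 = 1.
That conflicts with the unit clause (v2').
So every satisfying assignment has v4 = False.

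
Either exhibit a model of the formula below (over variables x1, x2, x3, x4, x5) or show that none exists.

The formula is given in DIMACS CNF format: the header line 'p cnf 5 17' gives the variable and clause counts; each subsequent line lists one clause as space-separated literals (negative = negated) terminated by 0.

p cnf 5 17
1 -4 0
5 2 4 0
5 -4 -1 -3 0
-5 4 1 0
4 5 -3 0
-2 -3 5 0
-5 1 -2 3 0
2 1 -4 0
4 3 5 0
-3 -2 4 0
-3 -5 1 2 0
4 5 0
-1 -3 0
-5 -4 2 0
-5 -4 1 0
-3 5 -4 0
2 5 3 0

x1: True,  x2: True,  x3: False,  x4: True,  x5: True

Suppose x1 = True.
(¬x3) alone gives x3 = False.
Suppose x4 = True.
Suppose x5 = True.
(x2) alone gives x2 = True.
Every clause now holds.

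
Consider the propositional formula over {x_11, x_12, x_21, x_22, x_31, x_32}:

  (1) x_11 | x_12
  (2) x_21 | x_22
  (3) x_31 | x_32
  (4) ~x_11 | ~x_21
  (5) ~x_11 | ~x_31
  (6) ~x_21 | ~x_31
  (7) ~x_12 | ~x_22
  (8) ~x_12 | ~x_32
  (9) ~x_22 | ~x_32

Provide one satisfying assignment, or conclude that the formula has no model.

Try x_11 = 1.
Unit clause (~x_21) forces x_21 = 0.
Unit clause (x_22) forces x_22 = 1.
Unit clause (~x_31) forces x_31 = 0.
Unit clause (x_32) forces x_32 = 1.
Now (~x_32) is unsatisfied and unit — conflict.
Undo x_11 and try x_11 = 0.
Unit clause (x_12) forces x_12 = 1.
Unit clause (~x_22) forces x_22 = 0.
Unit clause (x_21) forces x_21 = 1.
Unit clause (~x_31) forces x_31 = 0.
Unit clause (x_32) forces x_32 = 1.
Now (~x_32) is unsatisfied and unit — conflict.
Either choice for x_11 ends in contradiction.

UNSATISFIABLE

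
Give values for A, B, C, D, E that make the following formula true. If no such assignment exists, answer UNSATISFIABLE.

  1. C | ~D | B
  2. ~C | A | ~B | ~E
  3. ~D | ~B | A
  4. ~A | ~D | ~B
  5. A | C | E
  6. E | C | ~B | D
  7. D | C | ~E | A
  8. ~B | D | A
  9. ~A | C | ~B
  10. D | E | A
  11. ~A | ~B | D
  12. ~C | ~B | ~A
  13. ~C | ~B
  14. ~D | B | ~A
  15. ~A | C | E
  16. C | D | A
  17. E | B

Try C = 0.
Try D = 0.
Unit clause (A) forces A = 1.
Unit clause (~B) forces B = 0.
Unit clause (E) forces E = 1.
Every clause now holds.

A: 1,  B: 0,  C: 0,  D: 0,  E: 1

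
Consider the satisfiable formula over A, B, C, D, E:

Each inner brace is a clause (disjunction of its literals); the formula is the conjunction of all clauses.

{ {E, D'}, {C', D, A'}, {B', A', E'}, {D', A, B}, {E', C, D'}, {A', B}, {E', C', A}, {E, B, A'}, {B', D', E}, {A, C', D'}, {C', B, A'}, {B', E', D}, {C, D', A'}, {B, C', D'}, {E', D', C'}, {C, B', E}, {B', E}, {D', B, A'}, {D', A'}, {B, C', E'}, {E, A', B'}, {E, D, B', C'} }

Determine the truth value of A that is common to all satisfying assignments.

Suppose A = 1.
(B) alone gives B = 1.
(E') alone gives E = 0.
But (E) is also a unit clause — contradiction.
So every satisfying assignment has A = False.

False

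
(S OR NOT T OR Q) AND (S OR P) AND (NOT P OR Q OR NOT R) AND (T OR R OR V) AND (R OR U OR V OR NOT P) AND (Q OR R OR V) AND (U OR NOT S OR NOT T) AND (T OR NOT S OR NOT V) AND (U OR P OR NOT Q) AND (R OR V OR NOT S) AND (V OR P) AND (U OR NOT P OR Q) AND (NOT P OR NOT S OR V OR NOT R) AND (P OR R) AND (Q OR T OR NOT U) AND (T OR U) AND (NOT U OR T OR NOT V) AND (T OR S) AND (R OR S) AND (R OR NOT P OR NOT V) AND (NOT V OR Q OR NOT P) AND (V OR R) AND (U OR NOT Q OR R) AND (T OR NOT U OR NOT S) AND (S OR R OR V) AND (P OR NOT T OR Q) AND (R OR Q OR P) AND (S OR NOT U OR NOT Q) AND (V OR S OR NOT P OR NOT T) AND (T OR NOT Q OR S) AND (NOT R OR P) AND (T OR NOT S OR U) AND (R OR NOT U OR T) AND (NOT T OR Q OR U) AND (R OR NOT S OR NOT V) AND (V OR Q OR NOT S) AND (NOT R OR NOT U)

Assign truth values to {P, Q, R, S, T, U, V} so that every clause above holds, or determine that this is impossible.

P: true; Q: true; R: true; S: false; T: true; U: false; V: true

Case S = false:
The clause (P) is unit, so P = true.
The clause (T) is unit, so T = true.
The clause (Q) is unit, so Q = true.
The clause (R) is unit, so R = true.
The clause (NOT U) is unit, so U = false.
The clause (V) is unit, so V = true.
This assignment satisfies each clause.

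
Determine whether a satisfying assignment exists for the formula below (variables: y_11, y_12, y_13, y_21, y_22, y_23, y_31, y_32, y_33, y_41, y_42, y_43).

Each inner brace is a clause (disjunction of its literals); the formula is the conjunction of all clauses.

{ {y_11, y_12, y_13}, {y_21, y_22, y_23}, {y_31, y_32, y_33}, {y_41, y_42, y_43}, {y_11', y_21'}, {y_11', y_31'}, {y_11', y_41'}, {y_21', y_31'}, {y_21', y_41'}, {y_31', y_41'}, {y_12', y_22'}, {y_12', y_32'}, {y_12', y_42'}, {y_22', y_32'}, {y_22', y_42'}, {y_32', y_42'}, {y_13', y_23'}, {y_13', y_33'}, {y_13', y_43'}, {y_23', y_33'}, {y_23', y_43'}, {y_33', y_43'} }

Case y_11 = 0:
Case y_12 = 1:
Unit clause (y_22') forces y_22 = 0.
Unit clause (y_32') forces y_32 = 0.
Unit clause (y_42') forces y_42 = 0.
Case y_21 = 1:
Unit clause (y_31') forces y_31 = 0.
Unit clause (y_33) forces y_33 = 1.
Unit clause (y_41') forces y_41 = 0.
Unit clause (y_43) forces y_43 = 1.
Now (y_43') is unsatisfied and unit — conflict.
So y_21 must be the other value — set y_21 = 0.
Unit clause (y_23) forces y_23 = 1.
Unit clause (y_13') forces y_13 = 0.
Unit clause (y_33') forces y_33 = 0.
Unit clause (y_31) forces y_31 = 1.
Unit clause (y_41') forces y_41 = 0.
Unit clause (y_43) forces y_43 = 1.
Now (y_43') is unsatisfied and unit — conflict.
Either choice for y_21 ends in contradiction.
So y_12 must be the other value — set y_12 = 0.
Unit clause (y_13) forces y_13 = 1.
Unit clause (y_23') forces y_23 = 0.
Unit clause (y_33') forces y_33 = 0.
Unit clause (y_43') forces y_43 = 0.
Case y_21 = 1:
Unit clause (y_31') forces y_31 = 0.
Unit clause (y_32) forces y_32 = 1.
Unit clause (y_41') forces y_41 = 0.
Unit clause (y_42) forces y_42 = 1.
Now (y_42') is unsatisfied and unit — conflict.
So y_21 must be the other value — set y_21 = 0.
Unit clause (y_22) forces y_22 = 1.
Unit clause (y_32') forces y_32 = 0.
Unit clause (y_31) forces y_31 = 1.
Unit clause (y_41') forces y_41 = 0.
Unit clause (y_42) forces y_42 = 1.
Now (y_42') is unsatisfied and unit — conflict.
Either choice for y_21 ends in contradiction.
Either choice for y_12 ends in contradiction.
So y_11 must be the other value — set y_11 = 1.
Unit clause (y_21') forces y_21 = 0.
Unit clause (y_31') forces y_31 = 0.
Unit clause (y_41') forces y_41 = 0.
Case y_22 = 1:
Unit clause (y_12') forces y_12 = 0.
Unit clause (y_32') forces y_32 = 0.
Unit clause (y_33) forces y_33 = 1.
Unit clause (y_42') forces y_42 = 0.
Unit clause (y_43) forces y_43 = 1.
Now (y_43') is unsatisfied and unit — conflict.
So y_22 must be the other value — set y_22 = 0.
Unit clause (y_23) forces y_23 = 1.
Unit clause (y_13') forces y_13 = 0.
Unit clause (y_33') forces y_33 = 0.
Unit clause (y_32) forces y_32 = 1.
Unit clause (y_12') forces y_12 = 0.
Unit clause (y_42') forces y_42 = 0.
Unit clause (y_43) forces y_43 = 1.
Now (y_43') is unsatisfied and unit — conflict.
Either choice for y_22 ends in contradiction.
Either choice for y_11 ends in contradiction.
No assignment satisfies every clause.

No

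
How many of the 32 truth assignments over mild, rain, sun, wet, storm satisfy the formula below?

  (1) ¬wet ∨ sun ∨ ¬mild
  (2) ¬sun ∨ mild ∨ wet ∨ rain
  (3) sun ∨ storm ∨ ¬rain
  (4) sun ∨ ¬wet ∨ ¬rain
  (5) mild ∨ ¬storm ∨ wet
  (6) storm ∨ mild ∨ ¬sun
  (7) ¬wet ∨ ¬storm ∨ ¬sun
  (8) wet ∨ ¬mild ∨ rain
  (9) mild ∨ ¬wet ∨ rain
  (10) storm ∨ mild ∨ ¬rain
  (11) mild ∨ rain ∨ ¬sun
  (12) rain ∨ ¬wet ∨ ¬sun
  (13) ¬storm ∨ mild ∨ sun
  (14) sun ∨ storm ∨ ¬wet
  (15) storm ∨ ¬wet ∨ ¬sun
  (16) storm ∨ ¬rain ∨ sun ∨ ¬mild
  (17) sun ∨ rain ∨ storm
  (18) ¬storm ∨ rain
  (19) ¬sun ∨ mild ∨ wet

3

There are 2^5 = 32 truth assignments over (mild, rain, sun, wet, storm).
Split on wet. With wet = True, the clauses containing wet are satisfied and ¬wet drops from the rest; 0 of the 2^4 = 16 assignments to the other variables satisfy what remains.
With wet = False, by the same count on the reduced clause set, 3 assignments work.
Total: 0 + 3 = 3.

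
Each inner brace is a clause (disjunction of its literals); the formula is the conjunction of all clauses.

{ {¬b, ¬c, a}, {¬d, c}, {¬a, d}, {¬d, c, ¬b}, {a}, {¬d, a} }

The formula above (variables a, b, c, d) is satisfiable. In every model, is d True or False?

True

Suppose d = False.
Unit clause (¬a) forces a = False.
But (a) is also a unit clause — contradiction.
So every satisfying assignment has d = True.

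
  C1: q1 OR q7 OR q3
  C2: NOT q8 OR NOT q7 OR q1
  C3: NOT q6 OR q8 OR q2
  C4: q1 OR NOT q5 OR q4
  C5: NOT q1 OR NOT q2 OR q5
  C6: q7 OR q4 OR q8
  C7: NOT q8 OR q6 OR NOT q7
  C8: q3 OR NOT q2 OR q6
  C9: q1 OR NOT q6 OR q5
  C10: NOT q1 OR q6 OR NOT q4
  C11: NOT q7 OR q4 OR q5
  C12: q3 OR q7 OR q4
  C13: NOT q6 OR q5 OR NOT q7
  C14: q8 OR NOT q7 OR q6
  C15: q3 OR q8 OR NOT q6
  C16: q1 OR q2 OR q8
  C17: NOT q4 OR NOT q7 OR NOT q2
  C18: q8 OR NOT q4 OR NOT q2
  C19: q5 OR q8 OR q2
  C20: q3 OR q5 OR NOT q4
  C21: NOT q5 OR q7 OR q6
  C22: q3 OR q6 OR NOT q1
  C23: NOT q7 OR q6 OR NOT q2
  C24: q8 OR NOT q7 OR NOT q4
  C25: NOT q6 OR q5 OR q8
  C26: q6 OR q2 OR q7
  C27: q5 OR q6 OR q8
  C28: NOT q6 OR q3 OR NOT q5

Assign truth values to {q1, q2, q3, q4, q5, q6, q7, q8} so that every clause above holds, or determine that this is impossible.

Suppose q1 = true.
Suppose q2 = false.
Suppose q6 = true.
(q8) alone gives q8 = true.
Suppose q5 = true.
(q3) alone gives q3 = true.
Every clause is now satisfied; q4, q7 are unconstrained.

q1: true; q2: false; q3: true; q4: false; q5: true; q6: true; q7: false; q8: true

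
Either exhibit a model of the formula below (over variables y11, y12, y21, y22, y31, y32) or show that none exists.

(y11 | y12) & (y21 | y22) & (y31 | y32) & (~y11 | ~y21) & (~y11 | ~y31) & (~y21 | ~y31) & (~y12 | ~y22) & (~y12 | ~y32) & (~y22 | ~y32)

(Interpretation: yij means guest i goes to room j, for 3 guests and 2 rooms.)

Try y11 = 1.
(~y21) alone gives y21 = 0.
(y22) alone gives y22 = 1.
(~y31) alone gives y31 = 0.
(y32) alone gives y32 = 1.
But (~y32) is also a unit clause — contradiction.
That branch fails; take y11 = 0 instead.
(y12) alone gives y12 = 1.
(~y22) alone gives y22 = 0.
(y21) alone gives y21 = 1.
(~y31) alone gives y31 = 0.
(y32) alone gives y32 = 1.
But (~y32) is also a unit clause — contradiction.
Both values of y11 lead to a conflict.

UNSATISFIABLE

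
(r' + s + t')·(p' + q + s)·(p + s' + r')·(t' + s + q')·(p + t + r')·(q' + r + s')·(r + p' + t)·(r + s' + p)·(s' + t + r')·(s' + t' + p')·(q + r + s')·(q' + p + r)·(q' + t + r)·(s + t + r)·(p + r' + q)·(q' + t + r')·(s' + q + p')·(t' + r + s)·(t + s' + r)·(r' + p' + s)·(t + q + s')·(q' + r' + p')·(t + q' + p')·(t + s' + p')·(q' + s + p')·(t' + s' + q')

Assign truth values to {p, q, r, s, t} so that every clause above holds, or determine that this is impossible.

UNSATISFIABLE

Case r = 0:
Case q = 0:
The clause (s') is unit, so s = 0.
The clause (p') is unit, so p = 0.
The clause (t) is unit, so t = 1.
That conflicts with the unit clause (t').
That branch fails; take q = 1 instead.
The clause (s') is unit, so s = 0.
The clause (t') is unit, so t = 0.
That conflicts with the unit clause (t).
Both values of q lead to a conflict.
That branch fails; take r = 1 instead.
Case s = 1:
The clause (p) is unit, so p = 1.
The clause (t) is unit, so t = 1.
That conflicts with the unit clause (t').
That branch fails; take s = 0 instead.
The clause (t') is unit, so t = 0.
The clause (p) is unit, so p = 1.
That conflicts with the unit clause (p').
Both values of s lead to a conflict.
Both values of r lead to a conflict.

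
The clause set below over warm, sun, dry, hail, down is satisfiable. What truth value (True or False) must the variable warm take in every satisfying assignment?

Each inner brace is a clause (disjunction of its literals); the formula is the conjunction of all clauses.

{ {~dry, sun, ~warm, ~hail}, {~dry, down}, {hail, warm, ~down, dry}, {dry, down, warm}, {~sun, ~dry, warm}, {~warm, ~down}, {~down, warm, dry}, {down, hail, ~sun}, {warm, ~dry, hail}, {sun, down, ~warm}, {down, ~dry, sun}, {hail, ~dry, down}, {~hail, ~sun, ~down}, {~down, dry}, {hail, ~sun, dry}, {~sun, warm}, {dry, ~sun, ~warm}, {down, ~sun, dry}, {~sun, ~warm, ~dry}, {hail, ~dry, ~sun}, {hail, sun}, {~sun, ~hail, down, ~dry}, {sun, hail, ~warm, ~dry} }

Suppose warm = 1.
(~down) alone gives down = 0.
(~dry) alone gives dry = 0.
(sun) alone gives sun = 1.
But (~sun) is also a unit clause — contradiction.
So every satisfying assignment has warm = False.

False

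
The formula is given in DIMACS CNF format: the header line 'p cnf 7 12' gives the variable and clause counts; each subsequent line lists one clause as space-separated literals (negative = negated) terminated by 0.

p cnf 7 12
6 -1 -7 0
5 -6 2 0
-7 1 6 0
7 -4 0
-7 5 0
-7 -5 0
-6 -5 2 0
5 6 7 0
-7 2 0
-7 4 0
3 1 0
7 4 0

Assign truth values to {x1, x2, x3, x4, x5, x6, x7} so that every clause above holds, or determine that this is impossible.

Suppose x7 = True.
(x5) alone gives x5 = True.
But (¬x5) is also a unit clause — contradiction.
Backtrack on x7: now try x7 = False.
(¬x4) alone gives x4 = False.
But (x4) is also a unit clause — contradiction.
Either choice for x7 ends in contradiction.

UNSATISFIABLE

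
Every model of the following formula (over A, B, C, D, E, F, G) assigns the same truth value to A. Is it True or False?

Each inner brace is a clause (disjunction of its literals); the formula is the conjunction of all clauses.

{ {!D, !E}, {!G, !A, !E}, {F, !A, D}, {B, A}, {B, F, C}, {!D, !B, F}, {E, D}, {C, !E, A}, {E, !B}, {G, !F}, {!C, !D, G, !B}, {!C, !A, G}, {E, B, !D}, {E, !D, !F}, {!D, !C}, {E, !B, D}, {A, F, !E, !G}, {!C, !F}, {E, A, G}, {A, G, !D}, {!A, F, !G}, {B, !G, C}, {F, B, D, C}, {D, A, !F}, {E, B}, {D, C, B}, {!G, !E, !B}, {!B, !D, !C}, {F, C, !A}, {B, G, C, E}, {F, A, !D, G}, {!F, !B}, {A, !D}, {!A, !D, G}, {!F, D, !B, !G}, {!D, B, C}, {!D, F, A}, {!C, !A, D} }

Suppose A = true.
Case D = false:
(F) alone gives F = true.
(E) alone gives E = true.
(!G) alone gives G = false.
Now (G) is unsatisfied and unit — conflict.
So D must be the other value — set D = true.
(!E) alone gives E = false.
(!B) alone gives B = false.
Now (B) is unsatisfied and unit — conflict.
Either choice for D ends in contradiction.
So every satisfying assignment has A = False.

False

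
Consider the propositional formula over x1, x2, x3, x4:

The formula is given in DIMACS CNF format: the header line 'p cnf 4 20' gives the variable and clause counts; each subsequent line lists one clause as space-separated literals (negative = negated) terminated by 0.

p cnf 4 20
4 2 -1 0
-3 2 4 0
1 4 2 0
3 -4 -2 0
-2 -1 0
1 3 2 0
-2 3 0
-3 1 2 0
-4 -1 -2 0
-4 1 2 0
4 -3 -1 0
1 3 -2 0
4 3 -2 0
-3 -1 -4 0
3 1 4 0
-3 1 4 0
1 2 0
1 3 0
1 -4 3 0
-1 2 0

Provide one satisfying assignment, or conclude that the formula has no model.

Suppose x2 = True.
Unit clause (¬x1) forces x1 = False.
Unit clause (x3) forces x3 = True.
Unit clause (x4) forces x4 = True.
Every clause now holds.

x1: False, x2: True, x3: True, x4: True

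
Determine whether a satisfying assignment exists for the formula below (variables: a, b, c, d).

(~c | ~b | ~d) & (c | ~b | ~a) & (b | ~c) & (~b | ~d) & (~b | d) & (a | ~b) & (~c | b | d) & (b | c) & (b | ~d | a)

Case b = 1:
The clause (~d) is unit, so d = 0.
Now (d) is unsatisfied and unit — conflict.
So b must be the other value — set b = 0.
The clause (~c) is unit, so c = 0.
Now (c) is unsatisfied and unit — conflict.
Both values of b lead to a conflict.
No assignment satisfies every clause.

Unsatisfiable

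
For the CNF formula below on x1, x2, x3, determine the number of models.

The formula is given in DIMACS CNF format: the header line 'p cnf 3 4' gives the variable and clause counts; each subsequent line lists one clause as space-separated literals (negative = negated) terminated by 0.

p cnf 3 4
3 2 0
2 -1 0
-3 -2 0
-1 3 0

There are 2^3 = 8 truth assignments over (x1, x2, x3).
Split on x3. With x3 = True, the clauses containing x3 are satisfied and ¬x3 drops from the rest; 1 of the 2^2 = 4 assignments to the other variables satisfy what remains.
With x3 = False, by the same count on the reduced clause set, 1 assignment works.
Total: 1 + 1 = 2.

2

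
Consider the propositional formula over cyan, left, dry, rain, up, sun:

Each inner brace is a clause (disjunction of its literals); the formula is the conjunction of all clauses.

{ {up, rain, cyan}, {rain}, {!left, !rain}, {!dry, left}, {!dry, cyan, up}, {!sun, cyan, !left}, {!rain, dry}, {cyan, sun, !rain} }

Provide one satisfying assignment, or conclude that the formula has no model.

UNSATISFIABLE

Unit clause (rain) forces rain = true.
Unit clause (!left) forces left = false.
Unit clause (!dry) forces dry = false.
That conflicts with the unit clause (dry).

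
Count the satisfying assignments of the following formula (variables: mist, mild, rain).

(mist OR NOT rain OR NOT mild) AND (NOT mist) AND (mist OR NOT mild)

2

There are 2^3 = 8 truth assignments over (mist, mild, rain).
Check each against the 3 clauses (columns in the order mist, mild, rain):
  F F F  ✓ satisfies all
  F F T  ✓ satisfies all
  F T F  ✗ fails (mist OR NOT mild)
  F T T  ✗ fails (mist OR NOT rain OR NOT mild)
  T F F  ✗ fails (NOT mist)
  T F T  ✗ fails (NOT mist)
  T T F  ✗ fails (NOT mist)
  T T T  ✗ fails (NOT mist)
2 of the 8 rows are models.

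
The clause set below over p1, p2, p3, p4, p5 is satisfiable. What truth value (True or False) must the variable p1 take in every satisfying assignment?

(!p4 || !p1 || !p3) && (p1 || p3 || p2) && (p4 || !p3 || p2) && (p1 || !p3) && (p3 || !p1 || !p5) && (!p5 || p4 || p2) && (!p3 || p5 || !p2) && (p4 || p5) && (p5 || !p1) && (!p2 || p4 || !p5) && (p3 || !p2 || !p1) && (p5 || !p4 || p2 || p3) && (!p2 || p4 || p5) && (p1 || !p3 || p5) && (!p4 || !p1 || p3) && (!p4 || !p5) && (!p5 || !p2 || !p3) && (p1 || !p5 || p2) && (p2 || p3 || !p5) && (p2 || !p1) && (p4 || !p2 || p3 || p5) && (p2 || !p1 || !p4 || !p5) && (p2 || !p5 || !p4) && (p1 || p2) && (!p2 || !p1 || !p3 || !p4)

False

Suppose p1 = true.
(p5) alone gives p5 = true.
(p3) alone gives p3 = true.
(!p4) alone gives p4 = false.
(p2) alone gives p2 = true.
But (!p2) is also a unit clause — contradiction.
So every satisfying assignment has p1 = False.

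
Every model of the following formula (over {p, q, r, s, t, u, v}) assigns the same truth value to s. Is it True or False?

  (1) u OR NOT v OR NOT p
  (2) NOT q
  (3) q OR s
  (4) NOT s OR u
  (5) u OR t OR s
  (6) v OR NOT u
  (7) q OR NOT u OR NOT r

Suppose s = false.
From the singleton clause (NOT q), q = false.
Now (q) is unsatisfied and unit — conflict.
So every satisfying assignment has s = True.

True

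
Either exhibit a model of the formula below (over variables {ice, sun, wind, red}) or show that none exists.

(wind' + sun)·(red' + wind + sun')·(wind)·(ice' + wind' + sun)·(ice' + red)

The clause (wind) is unit, so wind = 1.
The clause (sun) is unit, so sun = 1.
Try ice = 1.
The clause (red) is unit, so red = 1.
This assignment satisfies each clause.

ice: 1; sun: 1; wind: 1; red: 1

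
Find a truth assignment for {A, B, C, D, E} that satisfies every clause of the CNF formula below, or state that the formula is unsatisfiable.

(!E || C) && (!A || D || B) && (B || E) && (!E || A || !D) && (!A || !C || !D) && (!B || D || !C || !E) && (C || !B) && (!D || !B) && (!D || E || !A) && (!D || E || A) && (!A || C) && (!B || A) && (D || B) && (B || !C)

A=true; B=true; C=true; D=false; E=false

Try E = false.
Unit clause (B) forces B = true.
Unit clause (C) forces C = true.
Unit clause (!D) forces D = false.
Unit clause (A) forces A = true.
Every clause now holds.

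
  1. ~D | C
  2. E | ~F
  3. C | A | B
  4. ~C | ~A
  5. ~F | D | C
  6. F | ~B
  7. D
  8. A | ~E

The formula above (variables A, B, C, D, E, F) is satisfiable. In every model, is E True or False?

False

Suppose E = 1.
From the singleton clause (D), D = 1.
From the singleton clause (C), C = 1.
From the singleton clause (~A), A = 0.
Now (A) is unsatisfied and unit — conflict.
So every satisfying assignment has E = False.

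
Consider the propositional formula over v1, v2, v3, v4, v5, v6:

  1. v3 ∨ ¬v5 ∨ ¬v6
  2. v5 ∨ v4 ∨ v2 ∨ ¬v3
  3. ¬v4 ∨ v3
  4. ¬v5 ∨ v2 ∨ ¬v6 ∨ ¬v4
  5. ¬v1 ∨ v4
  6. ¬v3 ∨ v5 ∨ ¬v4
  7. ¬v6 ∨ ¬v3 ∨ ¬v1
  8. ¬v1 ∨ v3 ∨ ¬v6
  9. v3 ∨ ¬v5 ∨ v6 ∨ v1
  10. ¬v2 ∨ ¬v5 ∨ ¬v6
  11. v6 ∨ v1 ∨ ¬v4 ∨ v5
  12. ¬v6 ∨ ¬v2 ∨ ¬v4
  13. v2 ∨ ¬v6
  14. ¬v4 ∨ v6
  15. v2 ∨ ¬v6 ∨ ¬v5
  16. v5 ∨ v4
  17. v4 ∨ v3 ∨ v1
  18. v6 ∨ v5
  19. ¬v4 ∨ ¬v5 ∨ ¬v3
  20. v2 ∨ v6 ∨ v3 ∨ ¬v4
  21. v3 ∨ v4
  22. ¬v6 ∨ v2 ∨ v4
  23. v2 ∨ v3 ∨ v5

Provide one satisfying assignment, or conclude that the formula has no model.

Case v4 = False:
From the singleton clause (¬v1), v1 = False.
From the singleton clause (v5), v5 = True.
From the singleton clause (v3), v3 = True.
Case v2 = True:
From the singleton clause (¬v6), v6 = False.
All clauses are satisfied.

v1: False; v2: True; v3: True; v4: False; v5: True; v6: False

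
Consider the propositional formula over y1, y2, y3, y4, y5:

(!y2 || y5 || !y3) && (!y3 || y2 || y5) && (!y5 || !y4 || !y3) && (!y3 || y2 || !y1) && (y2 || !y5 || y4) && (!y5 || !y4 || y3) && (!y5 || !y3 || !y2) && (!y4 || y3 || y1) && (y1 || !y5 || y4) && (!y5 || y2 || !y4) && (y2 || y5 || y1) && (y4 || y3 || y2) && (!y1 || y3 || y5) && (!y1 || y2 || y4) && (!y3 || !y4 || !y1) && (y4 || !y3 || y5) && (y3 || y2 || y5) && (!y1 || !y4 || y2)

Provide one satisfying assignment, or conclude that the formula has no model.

y1 ↦ true, y2 ↦ true, y3 ↦ false, y4 ↦ false, y5 ↦ true

Branch on y2: set y2 = true.
Branch on y5: set y5 = true.
The clause (!y3) is unit, so y3 = false.
The clause (!y4) is unit, so y4 = false.
The clause (y1) is unit, so y1 = true.
All clauses are satisfied.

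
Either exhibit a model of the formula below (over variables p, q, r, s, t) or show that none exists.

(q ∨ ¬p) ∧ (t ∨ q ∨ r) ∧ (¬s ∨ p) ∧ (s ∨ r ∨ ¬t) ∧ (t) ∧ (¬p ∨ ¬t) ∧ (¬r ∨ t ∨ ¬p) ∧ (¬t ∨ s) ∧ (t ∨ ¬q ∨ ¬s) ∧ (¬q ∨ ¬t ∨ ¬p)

UNSATISFIABLE

The clause (t) is unit, so t = True.
The clause (¬p) is unit, so p = False.
The clause (¬s) is unit, so s = False.
But (s) is also a unit clause — contradiction.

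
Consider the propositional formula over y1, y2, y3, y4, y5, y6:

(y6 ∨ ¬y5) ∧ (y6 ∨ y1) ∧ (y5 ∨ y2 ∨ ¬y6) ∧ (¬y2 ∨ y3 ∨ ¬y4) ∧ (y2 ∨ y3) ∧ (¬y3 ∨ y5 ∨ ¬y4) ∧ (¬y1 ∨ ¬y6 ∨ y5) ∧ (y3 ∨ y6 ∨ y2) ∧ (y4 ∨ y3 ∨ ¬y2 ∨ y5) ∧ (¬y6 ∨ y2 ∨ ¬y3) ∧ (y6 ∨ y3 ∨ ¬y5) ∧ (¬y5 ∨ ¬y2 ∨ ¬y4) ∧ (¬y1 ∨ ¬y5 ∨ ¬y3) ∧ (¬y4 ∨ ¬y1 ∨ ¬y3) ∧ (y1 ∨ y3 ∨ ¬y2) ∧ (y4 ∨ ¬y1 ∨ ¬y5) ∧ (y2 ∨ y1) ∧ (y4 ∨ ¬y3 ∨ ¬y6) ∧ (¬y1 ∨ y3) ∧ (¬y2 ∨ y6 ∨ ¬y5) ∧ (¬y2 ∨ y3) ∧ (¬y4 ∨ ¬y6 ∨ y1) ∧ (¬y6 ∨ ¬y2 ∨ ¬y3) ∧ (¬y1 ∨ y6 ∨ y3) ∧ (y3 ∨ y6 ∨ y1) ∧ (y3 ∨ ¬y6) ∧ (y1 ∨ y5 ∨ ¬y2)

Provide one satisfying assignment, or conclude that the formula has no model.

Branch on y6: set y6 = False.
From the singleton clause (¬y5), y5 = False.
From the singleton clause (y1), y1 = True.
From the singleton clause (y3), y3 = True.
From the singleton clause (¬y4), y4 = False.
All clauses hold; y2 can take either value.

y1 ↦ True,  y2 ↦ False,  y3 ↦ True,  y4 ↦ False,  y5 ↦ False,  y6 ↦ False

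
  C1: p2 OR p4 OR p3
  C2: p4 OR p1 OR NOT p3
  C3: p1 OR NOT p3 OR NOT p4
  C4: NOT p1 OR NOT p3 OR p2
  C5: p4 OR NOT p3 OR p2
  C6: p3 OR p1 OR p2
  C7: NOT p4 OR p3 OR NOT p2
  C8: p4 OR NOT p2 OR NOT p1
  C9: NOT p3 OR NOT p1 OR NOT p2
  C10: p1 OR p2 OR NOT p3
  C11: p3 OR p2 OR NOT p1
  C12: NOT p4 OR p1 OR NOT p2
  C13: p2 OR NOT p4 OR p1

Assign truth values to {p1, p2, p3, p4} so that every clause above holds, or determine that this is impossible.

p1: false,  p2: true,  p3: false,  p4: false

Case p2 = true:
Case p4 = false:
Unit clause (NOT p1) forces p1 = false.
Unit clause (NOT p3) forces p3 = false.
This assignment satisfies each clause.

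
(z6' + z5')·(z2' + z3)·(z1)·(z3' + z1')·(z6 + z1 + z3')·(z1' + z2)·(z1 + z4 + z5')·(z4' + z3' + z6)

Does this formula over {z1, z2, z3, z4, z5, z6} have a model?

The clause (z1) is unit, so z1 = 1.
The clause (z3') is unit, so z3 = 0.
The clause (z2') is unit, so z2 = 0.
But (z2) is also a unit clause — contradiction.
No assignment satisfies every clause.

Unsatisfiable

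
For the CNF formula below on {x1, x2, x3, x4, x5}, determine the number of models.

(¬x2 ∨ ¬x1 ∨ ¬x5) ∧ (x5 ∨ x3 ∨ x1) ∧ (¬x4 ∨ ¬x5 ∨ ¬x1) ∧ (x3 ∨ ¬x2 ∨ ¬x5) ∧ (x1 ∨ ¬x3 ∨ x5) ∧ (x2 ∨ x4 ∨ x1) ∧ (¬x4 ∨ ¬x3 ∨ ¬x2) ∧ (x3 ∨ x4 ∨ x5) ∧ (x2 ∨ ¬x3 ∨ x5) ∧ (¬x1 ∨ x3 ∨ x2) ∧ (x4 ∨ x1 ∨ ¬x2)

There are 2^5 = 32 truth assignments over (x1, x2, x3, x4, x5).
Split on x5. With x5 = True, the clauses containing x5 are satisfied and ¬x5 drops from the rest; 3 of the 2^4 = 16 assignments to the other variables satisfy what remains.
With x5 = False, by the same count on the reduced clause set, 2 assignments work.
Total: 3 + 2 = 5.

5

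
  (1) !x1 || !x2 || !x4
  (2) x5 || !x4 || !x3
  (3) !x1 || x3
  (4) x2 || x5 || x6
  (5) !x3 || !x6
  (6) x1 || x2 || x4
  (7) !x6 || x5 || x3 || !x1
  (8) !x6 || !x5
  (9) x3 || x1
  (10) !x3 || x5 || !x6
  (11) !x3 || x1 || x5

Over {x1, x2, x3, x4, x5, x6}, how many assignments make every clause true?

7

There are 2^6 = 64 truth assignments over (x1, x2, x3, x4, x5, x6).
Split on x5. With x5 = true, the clauses containing x5 are satisfied and !x5 drops from the rest; 6 of the 2^5 = 32 assignments to the other variables satisfy what remains.
With x5 = false, by the same count on the reduced clause set, 1 assignment works.
(One model: x1=F, x2=F, x3=T, x4=T, x5=T, x6=F.)
Total: 6 + 1 = 7.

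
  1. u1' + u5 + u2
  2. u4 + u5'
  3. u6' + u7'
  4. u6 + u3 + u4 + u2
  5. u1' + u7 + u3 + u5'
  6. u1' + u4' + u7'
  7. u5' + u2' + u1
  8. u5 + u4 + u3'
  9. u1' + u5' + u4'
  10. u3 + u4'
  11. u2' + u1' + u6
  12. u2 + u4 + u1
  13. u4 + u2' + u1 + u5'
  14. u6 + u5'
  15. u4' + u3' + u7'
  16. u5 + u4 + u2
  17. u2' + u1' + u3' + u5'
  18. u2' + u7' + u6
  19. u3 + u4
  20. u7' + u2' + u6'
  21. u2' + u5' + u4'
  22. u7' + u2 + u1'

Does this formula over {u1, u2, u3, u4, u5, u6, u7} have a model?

Try u4 = 1.
From the singleton clause (u3), u3 = 1.
From the singleton clause (u7'), u7 = 0.
Try u1 = 0.
Try u5 = 1.
From the singleton clause (u2'), u2 = 0.
From the singleton clause (u6), u6 = 1.
This assignment satisfies each clause.
A satisfying assignment: u1 ↦ 0,  u2 ↦ 0,  u3 ↦ 1,  u4 ↦ 1,  u5 ↦ 1,  u6 ↦ 1,  u7 ↦ 0.

Yes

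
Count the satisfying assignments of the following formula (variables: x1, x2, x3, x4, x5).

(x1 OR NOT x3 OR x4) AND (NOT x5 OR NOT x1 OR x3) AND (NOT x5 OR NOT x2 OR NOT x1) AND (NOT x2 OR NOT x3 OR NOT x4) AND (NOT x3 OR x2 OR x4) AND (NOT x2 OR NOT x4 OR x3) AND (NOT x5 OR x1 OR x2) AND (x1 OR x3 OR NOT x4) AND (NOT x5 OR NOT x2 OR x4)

There are 2^5 = 32 truth assignments over (x1, x2, x3, x4, x5).
Split on x5. With x5 = true, the clauses containing x5 are satisfied and NOT x5 drops from the rest; 1 of the 2^4 = 16 assignments to the other variables satisfy what remains.
With x5 = false, by the same count on the reduced clause set, 8 assignments work.
(One model: x1=F, x2=F, x3=F, x4=F, x5=F.)
Total: 1 + 8 = 9.

9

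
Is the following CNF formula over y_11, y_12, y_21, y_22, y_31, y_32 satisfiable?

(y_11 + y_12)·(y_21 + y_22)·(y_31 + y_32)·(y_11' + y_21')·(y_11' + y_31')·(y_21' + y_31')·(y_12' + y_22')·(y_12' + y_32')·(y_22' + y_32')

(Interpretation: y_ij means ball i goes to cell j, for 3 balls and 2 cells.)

No

Try y_11 = 1.
(y_21') alone gives y_21 = 0.
(y_22) alone gives y_22 = 1.
(y_31') alone gives y_31 = 0.
(y_32) alone gives y_32 = 1.
That conflicts with the unit clause (y_32').
Undo y_11 and try y_11 = 0.
(y_12) alone gives y_12 = 1.
(y_22') alone gives y_22 = 0.
(y_21) alone gives y_21 = 1.
(y_31') alone gives y_31 = 0.
(y_32) alone gives y_32 = 1.
That conflicts with the unit clause (y_32').
Either choice for y_11 ends in contradiction.
No assignment satisfies every clause.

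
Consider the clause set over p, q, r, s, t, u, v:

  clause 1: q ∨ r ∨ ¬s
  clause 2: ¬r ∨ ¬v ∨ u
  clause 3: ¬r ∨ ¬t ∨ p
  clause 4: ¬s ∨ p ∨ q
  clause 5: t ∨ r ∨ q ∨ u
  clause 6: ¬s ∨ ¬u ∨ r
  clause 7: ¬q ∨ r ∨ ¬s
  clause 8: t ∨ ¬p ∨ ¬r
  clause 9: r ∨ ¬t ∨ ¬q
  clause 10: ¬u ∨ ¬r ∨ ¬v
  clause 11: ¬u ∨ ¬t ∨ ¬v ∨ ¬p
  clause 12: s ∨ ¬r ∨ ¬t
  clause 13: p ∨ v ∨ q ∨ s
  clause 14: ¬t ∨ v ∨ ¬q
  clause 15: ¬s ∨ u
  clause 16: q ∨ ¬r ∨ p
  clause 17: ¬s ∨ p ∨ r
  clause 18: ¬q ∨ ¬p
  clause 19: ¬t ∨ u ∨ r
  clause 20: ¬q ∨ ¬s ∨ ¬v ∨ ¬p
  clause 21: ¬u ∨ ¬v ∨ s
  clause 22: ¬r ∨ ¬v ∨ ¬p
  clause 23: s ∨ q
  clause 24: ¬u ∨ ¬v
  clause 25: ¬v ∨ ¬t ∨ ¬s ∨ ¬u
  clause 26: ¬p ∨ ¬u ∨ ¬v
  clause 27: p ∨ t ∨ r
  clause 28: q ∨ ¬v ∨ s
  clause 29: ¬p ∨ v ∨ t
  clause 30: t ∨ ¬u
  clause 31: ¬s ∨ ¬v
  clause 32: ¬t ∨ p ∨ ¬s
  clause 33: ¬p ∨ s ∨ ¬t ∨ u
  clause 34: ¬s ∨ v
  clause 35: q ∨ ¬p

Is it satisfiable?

Satisfiable

Try s = False.
The clause (q) is unit, so q = True.
The clause (¬p) is unit, so p = False.
Try r = True.
The clause (¬t) is unit, so t = False.
The clause (¬u) is unit, so u = False.
The clause (¬v) is unit, so v = False.
This assignment satisfies each clause.
A satisfying assignment: p=False, q=True, r=True, s=False, t=False, u=False, v=False.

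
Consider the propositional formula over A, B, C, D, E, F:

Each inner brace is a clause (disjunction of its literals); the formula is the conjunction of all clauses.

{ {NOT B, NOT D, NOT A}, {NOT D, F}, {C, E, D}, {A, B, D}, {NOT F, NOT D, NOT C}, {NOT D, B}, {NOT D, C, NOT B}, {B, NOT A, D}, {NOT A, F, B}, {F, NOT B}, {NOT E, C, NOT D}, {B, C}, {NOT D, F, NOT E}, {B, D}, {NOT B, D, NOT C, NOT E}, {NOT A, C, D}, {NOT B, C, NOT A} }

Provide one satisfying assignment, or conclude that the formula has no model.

Try D = false.
The clause (B) is unit, so B = true.
The clause (F) is unit, so F = true.
Try C = false.
The clause (E) is unit, so E = true.
The clause (NOT A) is unit, so A = false.
Every clause now holds.

A ↦ false,  B ↦ true,  C ↦ false,  D ↦ false,  E ↦ true,  F ↦ true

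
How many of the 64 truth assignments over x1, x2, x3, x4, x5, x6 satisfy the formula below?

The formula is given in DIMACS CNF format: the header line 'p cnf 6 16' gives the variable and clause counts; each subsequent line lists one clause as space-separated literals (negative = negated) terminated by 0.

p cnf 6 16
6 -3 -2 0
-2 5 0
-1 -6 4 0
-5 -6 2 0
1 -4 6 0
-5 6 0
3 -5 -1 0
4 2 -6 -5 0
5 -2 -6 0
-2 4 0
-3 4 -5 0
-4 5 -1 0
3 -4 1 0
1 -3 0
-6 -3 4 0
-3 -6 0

There are 2^6 = 64 truth assignments over (x1, x2, x3, x4, x5, x6).
Split on x1. With x1 = True, the clauses containing x1 are satisfied and ¬x1 drops from the rest; 2 of the 2^5 = 32 assignments to the other variables satisfy what remains.
With x1 = False, by the same count on the reduced clause set, 2 assignments work.
(One model: x1=F, x2=F, x3=F, x4=F, x5=F, x6=F.)
Total: 2 + 2 = 4.

4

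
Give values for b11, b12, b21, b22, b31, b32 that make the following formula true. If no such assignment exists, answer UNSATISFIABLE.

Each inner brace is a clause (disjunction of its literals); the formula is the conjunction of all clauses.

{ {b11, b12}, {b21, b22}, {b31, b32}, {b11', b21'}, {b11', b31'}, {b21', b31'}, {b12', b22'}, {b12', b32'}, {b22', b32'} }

UNSATISFIABLE

Try b11 = 1.
The clause (b21') is unit, so b21 = 0.
The clause (b22) is unit, so b22 = 1.
The clause (b31') is unit, so b31 = 0.
The clause (b32) is unit, so b32 = 1.
That conflicts with the unit clause (b32').
Backtrack on b11: now try b11 = 0.
The clause (b12) is unit, so b12 = 1.
The clause (b22') is unit, so b22 = 0.
The clause (b21) is unit, so b21 = 1.
The clause (b31') is unit, so b31 = 0.
The clause (b32) is unit, so b32 = 1.
That conflicts with the unit clause (b32').
Either choice for b11 ends in contradiction.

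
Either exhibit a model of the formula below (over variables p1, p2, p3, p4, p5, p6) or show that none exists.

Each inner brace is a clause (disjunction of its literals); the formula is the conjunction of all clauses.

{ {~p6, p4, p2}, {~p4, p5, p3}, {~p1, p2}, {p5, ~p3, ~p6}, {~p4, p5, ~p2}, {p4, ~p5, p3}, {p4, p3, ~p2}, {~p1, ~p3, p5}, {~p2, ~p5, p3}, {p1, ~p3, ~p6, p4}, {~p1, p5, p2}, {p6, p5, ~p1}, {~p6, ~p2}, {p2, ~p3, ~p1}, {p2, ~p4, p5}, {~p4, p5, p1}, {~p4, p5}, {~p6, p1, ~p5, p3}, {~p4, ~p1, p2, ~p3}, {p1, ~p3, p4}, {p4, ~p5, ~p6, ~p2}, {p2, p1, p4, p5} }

p1=0,  p2=0,  p3=1,  p4=1,  p5=1,  p6=0

Branch on p1: set p1 = 0.
Branch on p6: set p6 = 0.
Branch on p4: set p4 = 1.
(p5) alone gives p5 = 1.
Branch on p2: set p2 = 0.
All clauses hold; p3 can take either value.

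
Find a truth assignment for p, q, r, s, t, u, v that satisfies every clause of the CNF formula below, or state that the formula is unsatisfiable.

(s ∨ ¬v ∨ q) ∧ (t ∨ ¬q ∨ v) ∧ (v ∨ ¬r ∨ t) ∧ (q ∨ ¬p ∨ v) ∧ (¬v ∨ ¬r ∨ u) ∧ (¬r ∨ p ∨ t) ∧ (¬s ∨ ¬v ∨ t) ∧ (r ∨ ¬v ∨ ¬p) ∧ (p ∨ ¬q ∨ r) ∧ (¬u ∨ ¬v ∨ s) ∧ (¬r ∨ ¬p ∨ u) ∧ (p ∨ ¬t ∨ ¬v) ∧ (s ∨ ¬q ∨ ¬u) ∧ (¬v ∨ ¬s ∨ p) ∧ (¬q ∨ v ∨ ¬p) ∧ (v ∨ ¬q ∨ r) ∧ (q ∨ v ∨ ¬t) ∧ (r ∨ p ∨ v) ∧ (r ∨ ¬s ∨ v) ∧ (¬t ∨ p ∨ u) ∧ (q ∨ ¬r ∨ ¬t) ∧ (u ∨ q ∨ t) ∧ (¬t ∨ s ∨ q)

p ↦ False; q ↦ True; r ↦ True; s ↦ True; t ↦ True; u ↦ True; v ↦ False

Try s = True.
Try v = False.
From the singleton clause (r), r = True.
From the singleton clause (t), t = True.
From the singleton clause (q), q = True.
From the singleton clause (¬p), p = False.
From the singleton clause (u), u = True.
Every clause now holds.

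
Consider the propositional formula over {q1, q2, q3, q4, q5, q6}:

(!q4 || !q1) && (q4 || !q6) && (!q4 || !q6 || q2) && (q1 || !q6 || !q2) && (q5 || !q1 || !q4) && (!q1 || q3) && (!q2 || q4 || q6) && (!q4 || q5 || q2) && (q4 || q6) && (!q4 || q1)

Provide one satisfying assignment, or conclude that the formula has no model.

Suppose q4 = false.
From the singleton clause (!q6), q6 = false.
That conflicts with the unit clause (q6).
Backtrack on q4: now try q4 = true.
From the singleton clause (!q1), q1 = false.
That conflicts with the unit clause (q1).
Both values of q4 lead to a conflict.

UNSATISFIABLE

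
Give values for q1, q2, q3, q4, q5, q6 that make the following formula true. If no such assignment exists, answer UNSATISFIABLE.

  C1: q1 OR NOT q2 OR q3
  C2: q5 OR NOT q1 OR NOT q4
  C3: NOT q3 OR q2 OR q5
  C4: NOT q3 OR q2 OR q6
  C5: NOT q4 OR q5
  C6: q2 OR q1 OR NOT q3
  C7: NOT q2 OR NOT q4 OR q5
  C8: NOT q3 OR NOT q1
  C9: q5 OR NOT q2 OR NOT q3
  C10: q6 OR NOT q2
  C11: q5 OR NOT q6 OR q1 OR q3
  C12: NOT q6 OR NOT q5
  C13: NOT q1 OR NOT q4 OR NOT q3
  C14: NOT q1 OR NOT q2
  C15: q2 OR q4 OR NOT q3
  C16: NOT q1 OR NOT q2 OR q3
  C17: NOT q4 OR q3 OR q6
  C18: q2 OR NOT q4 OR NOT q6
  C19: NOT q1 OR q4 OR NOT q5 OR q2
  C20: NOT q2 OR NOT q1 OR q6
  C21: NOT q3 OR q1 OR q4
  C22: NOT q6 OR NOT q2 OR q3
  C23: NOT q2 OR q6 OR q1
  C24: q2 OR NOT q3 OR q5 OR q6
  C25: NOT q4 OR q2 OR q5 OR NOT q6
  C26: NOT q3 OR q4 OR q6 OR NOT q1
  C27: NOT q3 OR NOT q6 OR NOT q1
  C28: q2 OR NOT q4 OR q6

q1=true,  q2=false,  q3=false,  q4=false,  q5=false,  q6=false

Suppose q4 = false.
Suppose q3 = false.
Suppose q1 = true.
Unit clause (NOT q2) forces q2 = false.
Unit clause (NOT q5) forces q5 = false.
Every clause is now satisfied; q6 is unconstrained.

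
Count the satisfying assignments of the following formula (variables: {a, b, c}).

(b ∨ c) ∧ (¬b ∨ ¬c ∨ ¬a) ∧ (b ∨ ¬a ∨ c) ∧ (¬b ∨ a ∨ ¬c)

4

There are 2^3 = 8 truth assignments over (a, b, c).
Check each against the 4 clauses (columns in the order a, b, c):
  F F F  ✗ fails (b ∨ c)
  F F T  ✓ satisfies all
  F T F  ✓ satisfies all
  F T T  ✗ fails (¬b ∨ a ∨ ¬c)
  T F F  ✗ fails (b ∨ c)
  T F T  ✓ satisfies all
  T T F  ✓ satisfies all
  T T T  ✗ fails (¬b ∨ ¬c ∨ ¬a)
4 of the 8 rows are models.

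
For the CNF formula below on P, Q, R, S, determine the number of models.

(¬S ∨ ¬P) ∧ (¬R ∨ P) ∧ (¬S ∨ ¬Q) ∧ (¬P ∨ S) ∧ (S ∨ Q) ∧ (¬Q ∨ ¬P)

2

There are 2^4 = 16 truth assignments over (P, Q, R, S).
Check each against the 6 clauses (columns in the order P, Q, R, S):
  F F F F  ✗ fails (S ∨ Q)
  F F F T  ✓ satisfies all
  F F T F  ✗ fails (¬R ∨ P)
  F F T T  ✗ fails (¬R ∨ P)
  F T F F  ✓ satisfies all
  F T F T  ✗ fails (¬S ∨ ¬Q)
  F T T F  ✗ fails (¬R ∨ P)
  F T T T  ✗ fails (¬R ∨ P)
  T F F F  ✗ fails (¬P ∨ S)
  T F F T  ✗ fails (¬S ∨ ¬P)
  T F T F  ✗ fails (¬P ∨ S)
  T F T T  ✗ fails (¬S ∨ ¬P)
  T T F F  ✗ fails (¬P ∨ S)
  T T F T  ✗ fails (¬S ∨ ¬P)
  T T T F  ✗ fails (¬P ∨ S)
  T T T T  ✗ fails (¬S ∨ ¬P)
2 of the 16 rows are models.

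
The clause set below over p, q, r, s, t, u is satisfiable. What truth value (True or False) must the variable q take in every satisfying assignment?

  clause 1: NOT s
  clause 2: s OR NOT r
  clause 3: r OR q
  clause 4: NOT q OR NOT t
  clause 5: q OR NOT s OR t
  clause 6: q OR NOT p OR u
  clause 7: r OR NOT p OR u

Suppose q = false.
The clause (NOT s) is unit, so s = false.
The clause (NOT r) is unit, so r = false.
But (r) is also a unit clause — contradiction.
So every satisfying assignment has q = True.

True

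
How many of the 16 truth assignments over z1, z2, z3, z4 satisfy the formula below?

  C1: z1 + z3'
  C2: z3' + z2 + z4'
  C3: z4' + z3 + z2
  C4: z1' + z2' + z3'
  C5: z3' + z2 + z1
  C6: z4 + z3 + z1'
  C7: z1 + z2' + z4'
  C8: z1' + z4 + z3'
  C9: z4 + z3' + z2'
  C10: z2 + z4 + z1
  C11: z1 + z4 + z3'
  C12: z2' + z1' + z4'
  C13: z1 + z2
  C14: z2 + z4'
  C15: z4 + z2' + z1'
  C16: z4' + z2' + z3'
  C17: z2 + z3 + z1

1

There are 2^4 = 16 truth assignments over (z1, z2, z3, z4).
Check each against the 17 clauses (columns in the order z1, z2, z3, z4):
  F F F F  ✗ fails (z2 + z4 + z1)
  F F F T  ✗ fails (z4' + z3 + z2)
  F F T F  ✗ fails (z1 + z3')
  F F T T  ✗ fails (z1 + z3')
  F T F F  ✓ satisfies all
  F T F T  ✗ fails (z1 + z2' + z4')
  F T T F  ✗ fails (z1 + z3')
  F T T T  ✗ fails (z1 + z3')
  T F F F  ✗ fails (z4 + z3 + z1')
  T F F T  ✗ fails (z4' + z3 + z2)
  T F T F  ✗ fails (z1' + z4 + z3')
  T F T T  ✗ fails (z3' + z2 + z4')
  T T F F  ✗ fails (z4 + z3 + z1')
  T T F T  ✗ fails (z2' + z1' + z4')
  T T T F  ✗ fails (z1' + z2' + z3')
  T T T T  ✗ fails (z1' + z2' + z3')
1 of the 16 rows is a model.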